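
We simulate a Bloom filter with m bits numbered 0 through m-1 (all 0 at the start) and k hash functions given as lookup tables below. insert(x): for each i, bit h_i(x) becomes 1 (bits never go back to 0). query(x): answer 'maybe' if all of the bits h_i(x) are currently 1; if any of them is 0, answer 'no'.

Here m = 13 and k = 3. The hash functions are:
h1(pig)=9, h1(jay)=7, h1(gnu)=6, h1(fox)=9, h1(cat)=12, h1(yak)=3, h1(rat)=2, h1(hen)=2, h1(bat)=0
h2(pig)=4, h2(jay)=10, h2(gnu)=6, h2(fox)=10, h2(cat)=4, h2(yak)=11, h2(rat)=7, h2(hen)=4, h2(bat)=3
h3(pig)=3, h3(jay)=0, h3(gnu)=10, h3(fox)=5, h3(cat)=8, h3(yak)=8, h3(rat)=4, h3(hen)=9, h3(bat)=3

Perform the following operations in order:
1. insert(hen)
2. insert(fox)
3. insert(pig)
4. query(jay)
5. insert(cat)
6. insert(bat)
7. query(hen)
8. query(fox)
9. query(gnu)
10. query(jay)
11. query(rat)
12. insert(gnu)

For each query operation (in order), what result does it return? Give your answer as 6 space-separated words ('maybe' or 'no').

Answer: no maybe maybe no no no

Derivation:
Start: bits=0000000000000
Op 1: insert hen -> sets bits 2 4 9 -> bits=0010100001000
Op 2: insert fox -> sets bits 5 9 10 -> bits=0010110001100
Op 3: insert pig -> sets bits 3 4 9 -> bits=0011110001100
Op 4: query jay -> checks bit0=0, bit7=0, bit10=1 (has a 0) -> no
Op 5: insert cat -> sets bits 4 8 12 -> bits=0011110011101
Op 6: insert bat -> sets bits 0 3 -> bits=1011110011101
Op 7: query hen -> checks bit2=1, bit4=1, bit9=1 (all 1) -> maybe
Op 8: query fox -> checks bit5=1, bit9=1, bit10=1 (all 1) -> maybe
Op 9: query gnu -> checks bit6=0, bit10=1 (has a 0) -> no
Op 10: query jay -> checks bit0=1, bit7=0, bit10=1 (has a 0) -> no
Op 11: query rat -> checks bit2=1, bit4=1, bit7=0 (has a 0) -> no
Op 12: insert gnu -> sets bits 6 10 -> bits=1011111011101
Query results in order: no maybe maybe no no no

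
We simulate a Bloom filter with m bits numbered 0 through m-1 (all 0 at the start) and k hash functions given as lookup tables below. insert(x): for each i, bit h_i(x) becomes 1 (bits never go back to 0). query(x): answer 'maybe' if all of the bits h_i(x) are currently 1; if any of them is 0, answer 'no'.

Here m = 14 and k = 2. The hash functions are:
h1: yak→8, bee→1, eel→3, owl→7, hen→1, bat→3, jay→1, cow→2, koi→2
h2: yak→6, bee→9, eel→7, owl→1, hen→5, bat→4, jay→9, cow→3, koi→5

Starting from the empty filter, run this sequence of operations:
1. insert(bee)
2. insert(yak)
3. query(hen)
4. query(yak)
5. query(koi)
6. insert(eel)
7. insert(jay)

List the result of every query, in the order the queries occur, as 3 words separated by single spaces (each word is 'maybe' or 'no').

Answer: no maybe no

Derivation:
Start: bits=00000000000000
Op 1: insert bee -> sets bits 1 9 -> bits=01000000010000
Op 2: insert yak -> sets bits 6 8 -> bits=01000010110000
Op 3: query hen -> checks bit1=1, bit5=0 (has a 0) -> no
Op 4: query yak -> checks bit6=1, bit8=1 (all 1) -> maybe
Op 5: query koi -> checks bit2=0, bit5=0 (has a 0) -> no
Op 6: insert eel -> sets bits 3 7 -> bits=01010011110000
Op 7: insert jay -> sets bits 1 9 -> bits=01010011110000
Query results in order: no maybe no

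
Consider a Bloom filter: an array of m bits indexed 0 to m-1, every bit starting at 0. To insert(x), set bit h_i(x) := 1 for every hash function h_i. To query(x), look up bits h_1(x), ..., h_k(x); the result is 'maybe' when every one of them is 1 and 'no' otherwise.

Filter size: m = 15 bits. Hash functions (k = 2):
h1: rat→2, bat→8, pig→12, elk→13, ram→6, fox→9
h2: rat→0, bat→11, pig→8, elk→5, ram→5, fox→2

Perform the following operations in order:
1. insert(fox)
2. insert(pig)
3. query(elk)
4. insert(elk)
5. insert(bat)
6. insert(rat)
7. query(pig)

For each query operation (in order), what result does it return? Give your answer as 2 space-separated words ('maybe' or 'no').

Start: bits=000000000000000
Op 1: insert fox -> sets bits 2 9 -> bits=001000000100000
Op 2: insert pig -> sets bits 8 12 -> bits=001000001100100
Op 3: query elk -> checks bit5=0, bit13=0 (has a 0) -> no
Op 4: insert elk -> sets bits 5 13 -> bits=001001001100110
Op 5: insert bat -> sets bits 8 11 -> bits=001001001101110
Op 6: insert rat -> sets bits 0 2 -> bits=101001001101110
Op 7: query pig -> checks bit8=1, bit12=1 (all 1) -> maybe
Query results in order: no maybe

Answer: no maybe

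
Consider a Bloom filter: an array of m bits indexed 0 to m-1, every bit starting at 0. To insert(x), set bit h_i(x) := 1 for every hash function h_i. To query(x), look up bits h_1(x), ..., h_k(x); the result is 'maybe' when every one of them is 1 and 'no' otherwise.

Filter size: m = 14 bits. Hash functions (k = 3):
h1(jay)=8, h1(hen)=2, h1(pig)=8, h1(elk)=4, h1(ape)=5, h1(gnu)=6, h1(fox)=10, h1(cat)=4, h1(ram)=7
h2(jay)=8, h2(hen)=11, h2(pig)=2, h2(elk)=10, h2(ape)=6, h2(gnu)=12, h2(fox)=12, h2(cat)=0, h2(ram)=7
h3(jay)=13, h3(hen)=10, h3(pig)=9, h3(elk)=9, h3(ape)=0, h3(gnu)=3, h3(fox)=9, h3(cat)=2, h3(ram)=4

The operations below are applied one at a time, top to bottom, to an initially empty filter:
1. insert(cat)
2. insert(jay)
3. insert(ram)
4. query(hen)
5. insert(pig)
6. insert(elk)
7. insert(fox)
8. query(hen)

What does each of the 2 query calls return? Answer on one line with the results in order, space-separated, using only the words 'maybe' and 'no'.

Start: bits=00000000000000
Op 1: insert cat -> sets bits 0 2 4 -> bits=10101000000000
Op 2: insert jay -> sets bits 8 13 -> bits=10101000100001
Op 3: insert ram -> sets bits 4 7 -> bits=10101001100001
Op 4: query hen -> checks bit2=1, bit10=0, bit11=0 (has a 0) -> no
Op 5: insert pig -> sets bits 2 8 9 -> bits=10101001110001
Op 6: insert elk -> sets bits 4 9 10 -> bits=10101001111001
Op 7: insert fox -> sets bits 9 10 12 -> bits=10101001111011
Op 8: query hen -> checks bit2=1, bit10=1, bit11=0 (has a 0) -> no
Query results in order: no no

Answer: no no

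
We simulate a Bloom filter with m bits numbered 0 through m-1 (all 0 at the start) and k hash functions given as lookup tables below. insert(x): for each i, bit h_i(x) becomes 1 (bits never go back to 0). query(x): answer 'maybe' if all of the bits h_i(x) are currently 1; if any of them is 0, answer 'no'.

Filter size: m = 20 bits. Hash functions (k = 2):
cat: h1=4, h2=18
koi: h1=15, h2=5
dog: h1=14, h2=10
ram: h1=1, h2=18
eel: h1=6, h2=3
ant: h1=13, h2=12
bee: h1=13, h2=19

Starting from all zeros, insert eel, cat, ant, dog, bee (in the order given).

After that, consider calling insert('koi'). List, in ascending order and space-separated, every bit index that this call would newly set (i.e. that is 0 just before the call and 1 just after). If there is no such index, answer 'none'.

Start: bits=00000000000000000000
After insert 'eel': sets bits 3 6 -> bits=00010010000000000000
After insert 'cat': sets bits 4 18 -> bits=00011010000000000010
After insert 'ant': sets bits 12 13 -> bits=00011010000011000010
After insert 'dog': sets bits 10 14 -> bits=00011010001011100010
After insert 'bee': sets bits 13 19 -> bits=00011010001011100011
insert 'koi' would touch bits 5 15; currently bit5=0, bit15=0
Bits that are 0 among those (would change 0->1): 5 15

Answer: 5 15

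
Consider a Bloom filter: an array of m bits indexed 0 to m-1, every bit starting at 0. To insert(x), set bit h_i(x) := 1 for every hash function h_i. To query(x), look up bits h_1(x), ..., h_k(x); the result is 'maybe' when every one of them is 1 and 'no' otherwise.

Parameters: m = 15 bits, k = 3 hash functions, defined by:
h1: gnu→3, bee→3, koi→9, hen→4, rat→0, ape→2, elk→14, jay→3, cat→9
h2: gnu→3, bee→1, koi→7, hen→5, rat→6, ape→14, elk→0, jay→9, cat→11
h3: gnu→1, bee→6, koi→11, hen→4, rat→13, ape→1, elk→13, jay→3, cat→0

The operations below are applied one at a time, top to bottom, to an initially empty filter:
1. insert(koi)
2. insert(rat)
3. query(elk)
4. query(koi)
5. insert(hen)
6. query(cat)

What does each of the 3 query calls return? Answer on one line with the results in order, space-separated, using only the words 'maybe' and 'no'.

Start: bits=000000000000000
Op 1: insert koi -> sets bits 7 9 11 -> bits=000000010101000
Op 2: insert rat -> sets bits 0 6 13 -> bits=100000110101010
Op 3: query elk -> checks bit0=1, bit13=1, bit14=0 (has a 0) -> no
Op 4: query koi -> checks bit7=1, bit9=1, bit11=1 (all 1) -> maybe
Op 5: insert hen -> sets bits 4 5 -> bits=100011110101010
Op 6: query cat -> checks bit0=1, bit9=1, bit11=1 (all 1) -> maybe
Query results in order: no maybe maybe

Answer: no maybe maybe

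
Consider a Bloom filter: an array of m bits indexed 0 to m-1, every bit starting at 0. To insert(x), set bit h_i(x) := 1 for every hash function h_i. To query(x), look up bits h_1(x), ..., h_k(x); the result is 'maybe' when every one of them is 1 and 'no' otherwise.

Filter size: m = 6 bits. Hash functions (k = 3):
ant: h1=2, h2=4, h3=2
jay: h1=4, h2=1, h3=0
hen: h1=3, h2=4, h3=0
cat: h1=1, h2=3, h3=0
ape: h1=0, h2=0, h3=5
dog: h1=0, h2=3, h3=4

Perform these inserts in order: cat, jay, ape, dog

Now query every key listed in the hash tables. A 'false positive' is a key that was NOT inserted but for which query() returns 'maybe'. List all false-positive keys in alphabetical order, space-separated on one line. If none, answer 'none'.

Answer: hen

Derivation:
Start: bits=000000
After insert 'cat': sets bits 0 1 3 -> bits=110100
After insert 'jay': sets bits 0 1 4 -> bits=110110
After insert 'ape': sets bits 0 5 -> bits=110111
After insert 'dog': sets bits 0 3 4 -> bits=110111
Not inserted: ant hen — query each against bits=110111:
query ant: checks bit2=0, bit4=1 (has a 0) -> no => not a false positive
query hen: checks bit0=1, bit3=1, bit4=1 (all 1) -> maybe => FALSE POSITIVE
False positives (alphabetical): hen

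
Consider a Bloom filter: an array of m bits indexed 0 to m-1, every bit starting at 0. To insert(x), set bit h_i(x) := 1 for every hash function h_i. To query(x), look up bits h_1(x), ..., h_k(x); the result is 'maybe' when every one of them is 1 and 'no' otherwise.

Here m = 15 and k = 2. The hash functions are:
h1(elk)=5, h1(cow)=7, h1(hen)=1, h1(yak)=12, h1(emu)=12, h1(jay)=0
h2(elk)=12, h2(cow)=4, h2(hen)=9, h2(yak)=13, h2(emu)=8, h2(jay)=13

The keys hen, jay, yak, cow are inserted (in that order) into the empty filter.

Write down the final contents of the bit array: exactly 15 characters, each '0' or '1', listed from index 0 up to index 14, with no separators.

Answer: 110010010100110

Derivation:
Start: bits=000000000000000
After insert 'hen': sets bits 1 9 -> bits=010000000100000
After insert 'jay': sets bits 0 13 -> bits=110000000100010
After insert 'yak': sets bits 12 13 -> bits=110000000100110
After insert 'cow': sets bits 4 7 -> bits=110010010100110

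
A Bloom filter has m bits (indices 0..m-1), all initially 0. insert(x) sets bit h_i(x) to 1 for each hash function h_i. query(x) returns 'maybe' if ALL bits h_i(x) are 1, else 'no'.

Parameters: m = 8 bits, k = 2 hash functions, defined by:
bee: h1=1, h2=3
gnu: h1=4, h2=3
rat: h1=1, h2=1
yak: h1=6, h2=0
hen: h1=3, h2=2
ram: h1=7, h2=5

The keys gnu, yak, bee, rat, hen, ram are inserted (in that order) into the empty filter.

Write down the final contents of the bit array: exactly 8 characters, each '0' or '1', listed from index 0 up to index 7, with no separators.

Start: bits=00000000
After insert 'gnu': sets bits 3 4 -> bits=00011000
After insert 'yak': sets bits 0 6 -> bits=10011010
After insert 'bee': sets bits 1 3 -> bits=11011010
After insert 'rat': sets bits 1 -> bits=11011010
After insert 'hen': sets bits 2 3 -> bits=11111010
After insert 'ram': sets bits 5 7 -> bits=11111111

Answer: 11111111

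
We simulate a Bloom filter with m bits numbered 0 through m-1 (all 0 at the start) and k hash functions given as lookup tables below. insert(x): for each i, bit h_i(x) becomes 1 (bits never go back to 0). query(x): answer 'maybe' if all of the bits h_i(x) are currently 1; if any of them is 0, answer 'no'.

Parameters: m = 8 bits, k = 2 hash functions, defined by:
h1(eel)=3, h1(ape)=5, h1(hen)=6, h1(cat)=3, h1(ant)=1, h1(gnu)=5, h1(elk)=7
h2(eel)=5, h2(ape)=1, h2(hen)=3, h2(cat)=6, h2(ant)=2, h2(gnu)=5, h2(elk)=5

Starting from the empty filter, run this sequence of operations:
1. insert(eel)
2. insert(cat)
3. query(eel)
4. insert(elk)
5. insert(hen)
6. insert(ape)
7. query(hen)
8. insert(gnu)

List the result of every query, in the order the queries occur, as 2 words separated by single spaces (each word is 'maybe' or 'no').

Answer: maybe maybe

Derivation:
Start: bits=00000000
Op 1: insert eel -> sets bits 3 5 -> bits=00010100
Op 2: insert cat -> sets bits 3 6 -> bits=00010110
Op 3: query eel -> checks bit3=1, bit5=1 (all 1) -> maybe
Op 4: insert elk -> sets bits 5 7 -> bits=00010111
Op 5: insert hen -> sets bits 3 6 -> bits=00010111
Op 6: insert ape -> sets bits 1 5 -> bits=01010111
Op 7: query hen -> checks bit3=1, bit6=1 (all 1) -> maybe
Op 8: insert gnu -> sets bits 5 -> bits=01010111
Query results in order: maybe maybe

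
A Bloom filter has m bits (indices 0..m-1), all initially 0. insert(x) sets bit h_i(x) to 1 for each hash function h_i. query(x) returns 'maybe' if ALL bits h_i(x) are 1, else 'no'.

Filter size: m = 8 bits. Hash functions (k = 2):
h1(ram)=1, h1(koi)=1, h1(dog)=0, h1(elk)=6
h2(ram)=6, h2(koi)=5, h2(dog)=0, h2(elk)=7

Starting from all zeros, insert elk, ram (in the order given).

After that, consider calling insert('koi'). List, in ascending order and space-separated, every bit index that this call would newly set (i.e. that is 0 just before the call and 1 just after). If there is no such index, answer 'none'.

Answer: 5

Derivation:
Start: bits=00000000
After insert 'elk': sets bits 6 7 -> bits=00000011
After insert 'ram': sets bits 1 6 -> bits=01000011
insert 'koi' would touch bits 1 5; currently bit1=1, bit5=0
Bits that are 0 among those (would change 0->1): 5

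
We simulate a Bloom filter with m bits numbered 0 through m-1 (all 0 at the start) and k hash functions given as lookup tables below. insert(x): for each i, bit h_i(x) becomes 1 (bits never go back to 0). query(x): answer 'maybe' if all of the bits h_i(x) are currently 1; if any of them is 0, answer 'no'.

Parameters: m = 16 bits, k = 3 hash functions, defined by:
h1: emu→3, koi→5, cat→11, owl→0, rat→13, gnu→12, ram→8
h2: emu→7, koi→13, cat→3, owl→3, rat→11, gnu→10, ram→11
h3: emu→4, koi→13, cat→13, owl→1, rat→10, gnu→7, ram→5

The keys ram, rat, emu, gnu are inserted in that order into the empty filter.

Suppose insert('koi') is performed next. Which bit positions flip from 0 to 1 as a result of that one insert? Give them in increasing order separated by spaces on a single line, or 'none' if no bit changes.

Start: bits=0000000000000000
After insert 'ram': sets bits 5 8 11 -> bits=0000010010010000
After insert 'rat': sets bits 10 11 13 -> bits=0000010010110100
After insert 'emu': sets bits 3 4 7 -> bits=0001110110110100
After insert 'gnu': sets bits 7 10 12 -> bits=0001110110111100
insert 'koi' would touch bits 5 13; currently bit5=1, bit13=1
Bits that are 0 among those (would change 0->1): none

Answer: none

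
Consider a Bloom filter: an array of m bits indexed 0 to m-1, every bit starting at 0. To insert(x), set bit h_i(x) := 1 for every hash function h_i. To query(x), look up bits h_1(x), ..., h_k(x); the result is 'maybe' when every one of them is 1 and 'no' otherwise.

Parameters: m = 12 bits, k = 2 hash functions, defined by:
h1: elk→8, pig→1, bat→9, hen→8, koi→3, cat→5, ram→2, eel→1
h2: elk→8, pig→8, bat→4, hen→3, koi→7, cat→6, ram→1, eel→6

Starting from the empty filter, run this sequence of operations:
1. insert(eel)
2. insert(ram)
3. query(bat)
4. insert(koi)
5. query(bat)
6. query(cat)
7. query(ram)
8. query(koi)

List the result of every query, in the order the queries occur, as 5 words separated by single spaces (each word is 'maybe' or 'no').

Answer: no no no maybe maybe

Derivation:
Start: bits=000000000000
Op 1: insert eel -> sets bits 1 6 -> bits=010000100000
Op 2: insert ram -> sets bits 1 2 -> bits=011000100000
Op 3: query bat -> checks bit4=0, bit9=0 (has a 0) -> no
Op 4: insert koi -> sets bits 3 7 -> bits=011100110000
Op 5: query bat -> checks bit4=0, bit9=0 (has a 0) -> no
Op 6: query cat -> checks bit5=0, bit6=1 (has a 0) -> no
Op 7: query ram -> checks bit1=1, bit2=1 (all 1) -> maybe
Op 8: query koi -> checks bit3=1, bit7=1 (all 1) -> maybe
Query results in order: no no no maybe maybe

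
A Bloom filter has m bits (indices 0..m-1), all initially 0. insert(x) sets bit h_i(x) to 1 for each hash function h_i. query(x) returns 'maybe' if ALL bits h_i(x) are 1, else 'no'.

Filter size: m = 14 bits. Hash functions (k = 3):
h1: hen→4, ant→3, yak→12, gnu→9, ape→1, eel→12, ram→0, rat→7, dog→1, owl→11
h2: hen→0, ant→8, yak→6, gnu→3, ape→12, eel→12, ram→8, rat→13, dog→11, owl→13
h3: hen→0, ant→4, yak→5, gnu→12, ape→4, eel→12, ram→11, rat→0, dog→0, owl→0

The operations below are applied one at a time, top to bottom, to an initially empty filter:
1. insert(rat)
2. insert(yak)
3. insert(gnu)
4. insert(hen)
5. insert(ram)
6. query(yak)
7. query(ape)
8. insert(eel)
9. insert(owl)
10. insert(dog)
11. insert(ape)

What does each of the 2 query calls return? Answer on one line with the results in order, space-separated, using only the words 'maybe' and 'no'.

Start: bits=00000000000000
Op 1: insert rat -> sets bits 0 7 13 -> bits=10000001000001
Op 2: insert yak -> sets bits 5 6 12 -> bits=10000111000011
Op 3: insert gnu -> sets bits 3 9 12 -> bits=10010111010011
Op 4: insert hen -> sets bits 0 4 -> bits=10011111010011
Op 5: insert ram -> sets bits 0 8 11 -> bits=10011111110111
Op 6: query yak -> checks bit5=1, bit6=1, bit12=1 (all 1) -> maybe
Op 7: query ape -> checks bit1=0, bit4=1, bit12=1 (has a 0) -> no
Op 8: insert eel -> sets bits 12 -> bits=10011111110111
Op 9: insert owl -> sets bits 0 11 13 -> bits=10011111110111
Op 10: insert dog -> sets bits 0 1 11 -> bits=11011111110111
Op 11: insert ape -> sets bits 1 4 12 -> bits=11011111110111
Query results in order: maybe no

Answer: maybe no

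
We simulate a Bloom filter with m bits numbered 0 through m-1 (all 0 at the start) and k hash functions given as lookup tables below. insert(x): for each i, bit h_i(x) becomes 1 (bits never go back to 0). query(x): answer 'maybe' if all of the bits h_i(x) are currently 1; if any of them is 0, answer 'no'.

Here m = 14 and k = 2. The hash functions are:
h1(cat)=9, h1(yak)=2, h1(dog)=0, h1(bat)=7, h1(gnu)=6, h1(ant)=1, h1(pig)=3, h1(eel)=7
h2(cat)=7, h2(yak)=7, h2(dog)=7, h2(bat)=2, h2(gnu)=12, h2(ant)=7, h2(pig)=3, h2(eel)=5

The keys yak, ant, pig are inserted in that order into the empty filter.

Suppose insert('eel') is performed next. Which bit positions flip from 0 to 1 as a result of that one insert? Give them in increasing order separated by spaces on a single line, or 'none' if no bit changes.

Answer: 5

Derivation:
Start: bits=00000000000000
After insert 'yak': sets bits 2 7 -> bits=00100001000000
After insert 'ant': sets bits 1 7 -> bits=01100001000000
After insert 'pig': sets bits 3 -> bits=01110001000000
insert 'eel' would touch bits 5 7; currently bit5=0, bit7=1
Bits that are 0 among those (would change 0->1): 5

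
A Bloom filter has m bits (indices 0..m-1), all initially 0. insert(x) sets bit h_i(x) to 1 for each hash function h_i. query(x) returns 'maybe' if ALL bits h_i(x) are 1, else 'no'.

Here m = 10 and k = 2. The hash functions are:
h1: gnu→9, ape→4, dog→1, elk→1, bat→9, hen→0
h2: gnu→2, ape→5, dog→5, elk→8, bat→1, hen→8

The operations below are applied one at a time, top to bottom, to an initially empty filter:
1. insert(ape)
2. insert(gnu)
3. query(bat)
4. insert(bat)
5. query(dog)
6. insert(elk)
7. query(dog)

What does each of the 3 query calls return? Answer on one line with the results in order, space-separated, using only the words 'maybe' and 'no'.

Answer: no maybe maybe

Derivation:
Start: bits=0000000000
Op 1: insert ape -> sets bits 4 5 -> bits=0000110000
Op 2: insert gnu -> sets bits 2 9 -> bits=0010110001
Op 3: query bat -> checks bit1=0, bit9=1 (has a 0) -> no
Op 4: insert bat -> sets bits 1 9 -> bits=0110110001
Op 5: query dog -> checks bit1=1, bit5=1 (all 1) -> maybe
Op 6: insert elk -> sets bits 1 8 -> bits=0110110011
Op 7: query dog -> checks bit1=1, bit5=1 (all 1) -> maybe
Query results in order: no maybe maybe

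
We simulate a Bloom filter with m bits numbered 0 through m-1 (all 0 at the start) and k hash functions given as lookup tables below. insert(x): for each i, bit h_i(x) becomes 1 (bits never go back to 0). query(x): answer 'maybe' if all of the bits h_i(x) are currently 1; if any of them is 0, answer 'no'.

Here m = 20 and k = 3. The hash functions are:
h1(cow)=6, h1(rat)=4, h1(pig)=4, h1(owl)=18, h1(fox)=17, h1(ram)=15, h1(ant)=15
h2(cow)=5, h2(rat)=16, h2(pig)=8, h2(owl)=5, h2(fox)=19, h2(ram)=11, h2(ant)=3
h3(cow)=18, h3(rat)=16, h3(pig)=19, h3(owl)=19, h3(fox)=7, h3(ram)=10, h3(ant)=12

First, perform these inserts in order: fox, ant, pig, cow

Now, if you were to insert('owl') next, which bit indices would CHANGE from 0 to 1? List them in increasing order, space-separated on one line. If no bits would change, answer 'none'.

Start: bits=00000000000000000000
After insert 'fox': sets bits 7 17 19 -> bits=00000001000000000101
After insert 'ant': sets bits 3 12 15 -> bits=00010001000010010101
After insert 'pig': sets bits 4 8 19 -> bits=00011001100010010101
After insert 'cow': sets bits 5 6 18 -> bits=00011111100010010111
insert 'owl' would touch bits 5 18 19; currently bit5=1, bit18=1, bit19=1
Bits that are 0 among those (would change 0->1): none

Answer: none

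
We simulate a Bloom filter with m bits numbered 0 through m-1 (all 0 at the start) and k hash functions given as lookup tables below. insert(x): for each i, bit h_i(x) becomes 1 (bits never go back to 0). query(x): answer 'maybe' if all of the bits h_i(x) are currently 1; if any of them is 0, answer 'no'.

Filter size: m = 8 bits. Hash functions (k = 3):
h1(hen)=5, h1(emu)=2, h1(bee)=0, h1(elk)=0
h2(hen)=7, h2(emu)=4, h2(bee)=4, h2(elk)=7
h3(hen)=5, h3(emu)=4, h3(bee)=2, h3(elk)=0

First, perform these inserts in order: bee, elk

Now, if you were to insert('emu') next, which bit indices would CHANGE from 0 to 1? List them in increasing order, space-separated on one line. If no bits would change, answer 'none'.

Answer: none

Derivation:
Start: bits=00000000
After insert 'bee': sets bits 0 2 4 -> bits=10101000
After insert 'elk': sets bits 0 7 -> bits=10101001
insert 'emu' would touch bits 2 4; currently bit2=1, bit4=1
Bits that are 0 among those (would change 0->1): none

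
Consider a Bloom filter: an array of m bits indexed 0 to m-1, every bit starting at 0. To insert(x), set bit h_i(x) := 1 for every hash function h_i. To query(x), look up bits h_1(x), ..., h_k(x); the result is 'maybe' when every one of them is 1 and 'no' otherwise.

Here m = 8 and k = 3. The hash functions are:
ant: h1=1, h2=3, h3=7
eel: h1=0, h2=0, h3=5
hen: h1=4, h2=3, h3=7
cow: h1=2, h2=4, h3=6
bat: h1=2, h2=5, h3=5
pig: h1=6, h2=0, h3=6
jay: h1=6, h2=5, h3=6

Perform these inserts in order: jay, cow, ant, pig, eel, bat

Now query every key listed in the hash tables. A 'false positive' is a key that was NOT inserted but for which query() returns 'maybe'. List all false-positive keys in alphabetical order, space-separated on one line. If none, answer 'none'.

Start: bits=00000000
After insert 'jay': sets bits 5 6 -> bits=00000110
After insert 'cow': sets bits 2 4 6 -> bits=00101110
After insert 'ant': sets bits 1 3 7 -> bits=01111111
After insert 'pig': sets bits 0 6 -> bits=11111111
After insert 'eel': sets bits 0 5 -> bits=11111111
After insert 'bat': sets bits 2 5 -> bits=11111111
Not inserted: hen — query each against bits=11111111:
query hen: checks bit3=1, bit4=1, bit7=1 (all 1) -> maybe => FALSE POSITIVE
False positives (alphabetical): hen

Answer: hen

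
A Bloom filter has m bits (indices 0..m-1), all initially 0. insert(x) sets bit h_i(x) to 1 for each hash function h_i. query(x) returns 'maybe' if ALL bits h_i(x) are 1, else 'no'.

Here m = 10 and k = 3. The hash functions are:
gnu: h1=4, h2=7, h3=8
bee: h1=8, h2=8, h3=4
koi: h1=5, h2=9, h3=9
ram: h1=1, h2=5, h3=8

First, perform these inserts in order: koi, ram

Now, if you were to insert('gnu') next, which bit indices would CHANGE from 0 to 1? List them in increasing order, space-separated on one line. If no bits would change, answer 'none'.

Answer: 4 7

Derivation:
Start: bits=0000000000
After insert 'koi': sets bits 5 9 -> bits=0000010001
After insert 'ram': sets bits 1 5 8 -> bits=0100010011
insert 'gnu' would touch bits 4 7 8; currently bit4=0, bit7=0, bit8=1
Bits that are 0 among those (would change 0->1): 4 7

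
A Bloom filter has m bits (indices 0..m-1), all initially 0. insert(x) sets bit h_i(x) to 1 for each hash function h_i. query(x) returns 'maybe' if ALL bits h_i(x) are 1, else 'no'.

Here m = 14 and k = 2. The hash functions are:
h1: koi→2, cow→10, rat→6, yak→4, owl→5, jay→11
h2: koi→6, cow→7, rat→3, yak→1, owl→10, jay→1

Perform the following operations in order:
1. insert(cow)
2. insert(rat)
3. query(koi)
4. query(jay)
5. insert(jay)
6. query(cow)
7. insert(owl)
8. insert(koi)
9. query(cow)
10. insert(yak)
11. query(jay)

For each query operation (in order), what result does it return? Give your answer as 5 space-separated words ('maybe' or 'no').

Start: bits=00000000000000
Op 1: insert cow -> sets bits 7 10 -> bits=00000001001000
Op 2: insert rat -> sets bits 3 6 -> bits=00010011001000
Op 3: query koi -> checks bit2=0, bit6=1 (has a 0) -> no
Op 4: query jay -> checks bit1=0, bit11=0 (has a 0) -> no
Op 5: insert jay -> sets bits 1 11 -> bits=01010011001100
Op 6: query cow -> checks bit7=1, bit10=1 (all 1) -> maybe
Op 7: insert owl -> sets bits 5 10 -> bits=01010111001100
Op 8: insert koi -> sets bits 2 6 -> bits=01110111001100
Op 9: query cow -> checks bit7=1, bit10=1 (all 1) -> maybe
Op 10: insert yak -> sets bits 1 4 -> bits=01111111001100
Op 11: query jay -> checks bit1=1, bit11=1 (all 1) -> maybe
Query results in order: no no maybe maybe maybe

Answer: no no maybe maybe maybe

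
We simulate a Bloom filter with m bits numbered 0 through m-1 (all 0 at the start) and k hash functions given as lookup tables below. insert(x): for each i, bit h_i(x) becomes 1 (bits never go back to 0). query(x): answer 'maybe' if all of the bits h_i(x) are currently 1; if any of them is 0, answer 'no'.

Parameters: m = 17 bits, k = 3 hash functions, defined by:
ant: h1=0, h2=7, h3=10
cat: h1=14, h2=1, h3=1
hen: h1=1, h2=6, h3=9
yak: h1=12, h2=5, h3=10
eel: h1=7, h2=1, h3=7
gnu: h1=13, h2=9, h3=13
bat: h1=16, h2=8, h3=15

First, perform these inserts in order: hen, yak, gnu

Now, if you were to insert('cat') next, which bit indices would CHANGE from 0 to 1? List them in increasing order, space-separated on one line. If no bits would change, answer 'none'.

Answer: 14

Derivation:
Start: bits=00000000000000000
After insert 'hen': sets bits 1 6 9 -> bits=01000010010000000
After insert 'yak': sets bits 5 10 12 -> bits=01000110011010000
After insert 'gnu': sets bits 9 13 -> bits=01000110011011000
insert 'cat' would touch bits 1 14; currently bit1=1, bit14=0
Bits that are 0 among those (would change 0->1): 14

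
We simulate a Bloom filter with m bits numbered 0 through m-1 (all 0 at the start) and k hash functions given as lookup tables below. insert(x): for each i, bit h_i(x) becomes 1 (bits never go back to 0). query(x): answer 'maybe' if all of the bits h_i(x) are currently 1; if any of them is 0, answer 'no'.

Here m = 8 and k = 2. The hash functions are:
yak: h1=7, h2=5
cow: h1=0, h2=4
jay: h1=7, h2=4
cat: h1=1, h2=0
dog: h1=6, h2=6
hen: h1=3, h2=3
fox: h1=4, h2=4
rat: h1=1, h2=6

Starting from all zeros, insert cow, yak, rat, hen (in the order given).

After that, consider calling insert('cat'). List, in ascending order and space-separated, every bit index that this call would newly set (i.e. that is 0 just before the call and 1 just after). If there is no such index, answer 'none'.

Start: bits=00000000
After insert 'cow': sets bits 0 4 -> bits=10001000
After insert 'yak': sets bits 5 7 -> bits=10001101
After insert 'rat': sets bits 1 6 -> bits=11001111
After insert 'hen': sets bits 3 -> bits=11011111
insert 'cat' would touch bits 0 1; currently bit0=1, bit1=1
Bits that are 0 among those (would change 0->1): none

Answer: none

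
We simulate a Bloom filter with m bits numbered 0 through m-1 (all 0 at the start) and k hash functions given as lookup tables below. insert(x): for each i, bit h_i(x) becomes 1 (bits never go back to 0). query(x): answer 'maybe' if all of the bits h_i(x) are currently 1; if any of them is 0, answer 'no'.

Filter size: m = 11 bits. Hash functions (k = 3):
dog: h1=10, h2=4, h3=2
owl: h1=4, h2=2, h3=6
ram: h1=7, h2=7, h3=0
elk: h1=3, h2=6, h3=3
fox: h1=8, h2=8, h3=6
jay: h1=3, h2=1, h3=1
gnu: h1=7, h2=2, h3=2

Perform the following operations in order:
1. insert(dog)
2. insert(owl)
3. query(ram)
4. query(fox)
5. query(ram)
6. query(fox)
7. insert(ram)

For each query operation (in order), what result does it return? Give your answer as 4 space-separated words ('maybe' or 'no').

Start: bits=00000000000
Op 1: insert dog -> sets bits 2 4 10 -> bits=00101000001
Op 2: insert owl -> sets bits 2 4 6 -> bits=00101010001
Op 3: query ram -> checks bit0=0, bit7=0 (has a 0) -> no
Op 4: query fox -> checks bit6=1, bit8=0 (has a 0) -> no
Op 5: query ram -> checks bit0=0, bit7=0 (has a 0) -> no
Op 6: query fox -> checks bit6=1, bit8=0 (has a 0) -> no
Op 7: insert ram -> sets bits 0 7 -> bits=10101011001
Query results in order: no no no no

Answer: no no no no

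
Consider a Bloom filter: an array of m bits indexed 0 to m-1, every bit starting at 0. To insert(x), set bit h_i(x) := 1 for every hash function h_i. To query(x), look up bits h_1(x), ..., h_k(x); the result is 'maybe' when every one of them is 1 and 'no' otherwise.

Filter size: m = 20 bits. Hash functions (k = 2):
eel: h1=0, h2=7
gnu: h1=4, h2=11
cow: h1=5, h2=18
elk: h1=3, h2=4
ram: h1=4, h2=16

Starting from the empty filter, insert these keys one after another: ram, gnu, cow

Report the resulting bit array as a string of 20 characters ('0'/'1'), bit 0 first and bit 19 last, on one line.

Start: bits=00000000000000000000
After insert 'ram': sets bits 4 16 -> bits=00001000000000001000
After insert 'gnu': sets bits 4 11 -> bits=00001000000100001000
After insert 'cow': sets bits 5 18 -> bits=00001100000100001010

Answer: 00001100000100001010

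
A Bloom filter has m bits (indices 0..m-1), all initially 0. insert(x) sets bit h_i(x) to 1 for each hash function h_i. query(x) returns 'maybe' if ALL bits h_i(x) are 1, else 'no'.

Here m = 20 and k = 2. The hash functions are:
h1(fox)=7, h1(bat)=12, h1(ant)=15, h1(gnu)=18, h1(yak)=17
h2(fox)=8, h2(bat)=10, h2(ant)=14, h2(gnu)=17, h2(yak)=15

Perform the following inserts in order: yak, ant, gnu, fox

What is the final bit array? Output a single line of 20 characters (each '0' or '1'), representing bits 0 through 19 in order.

Start: bits=00000000000000000000
After insert 'yak': sets bits 15 17 -> bits=00000000000000010100
After insert 'ant': sets bits 14 15 -> bits=00000000000000110100
After insert 'gnu': sets bits 17 18 -> bits=00000000000000110110
After insert 'fox': sets bits 7 8 -> bits=00000001100000110110

Answer: 00000001100000110110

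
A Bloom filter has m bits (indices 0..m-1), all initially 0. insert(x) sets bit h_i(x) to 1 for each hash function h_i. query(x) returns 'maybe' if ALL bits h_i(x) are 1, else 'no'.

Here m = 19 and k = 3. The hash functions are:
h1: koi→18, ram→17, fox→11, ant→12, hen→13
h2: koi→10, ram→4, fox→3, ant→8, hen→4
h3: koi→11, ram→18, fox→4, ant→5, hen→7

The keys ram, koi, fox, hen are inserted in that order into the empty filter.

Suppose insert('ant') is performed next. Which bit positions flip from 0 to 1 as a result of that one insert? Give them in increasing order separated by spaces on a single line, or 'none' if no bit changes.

Start: bits=0000000000000000000
After insert 'ram': sets bits 4 17 18 -> bits=0000100000000000011
After insert 'koi': sets bits 10 11 18 -> bits=0000100000110000011
After insert 'fox': sets bits 3 4 11 -> bits=0001100000110000011
After insert 'hen': sets bits 4 7 13 -> bits=0001100100110100011
insert 'ant' would touch bits 5 8 12; currently bit5=0, bit8=0, bit12=0
Bits that are 0 among those (would change 0->1): 5 8 12

Answer: 5 8 12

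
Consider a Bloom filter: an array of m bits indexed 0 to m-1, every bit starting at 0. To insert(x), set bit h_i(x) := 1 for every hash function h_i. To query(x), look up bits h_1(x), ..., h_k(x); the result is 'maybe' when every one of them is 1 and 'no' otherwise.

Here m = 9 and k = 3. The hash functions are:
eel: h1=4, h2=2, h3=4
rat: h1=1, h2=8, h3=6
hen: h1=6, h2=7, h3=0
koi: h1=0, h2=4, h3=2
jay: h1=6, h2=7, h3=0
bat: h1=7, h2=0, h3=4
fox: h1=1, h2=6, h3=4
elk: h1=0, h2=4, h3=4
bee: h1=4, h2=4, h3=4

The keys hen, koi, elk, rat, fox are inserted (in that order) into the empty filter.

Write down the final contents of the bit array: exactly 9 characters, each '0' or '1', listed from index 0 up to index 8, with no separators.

Start: bits=000000000
After insert 'hen': sets bits 0 6 7 -> bits=100000110
After insert 'koi': sets bits 0 2 4 -> bits=101010110
After insert 'elk': sets bits 0 4 -> bits=101010110
After insert 'rat': sets bits 1 6 8 -> bits=111010111
After insert 'fox': sets bits 1 4 6 -> bits=111010111

Answer: 111010111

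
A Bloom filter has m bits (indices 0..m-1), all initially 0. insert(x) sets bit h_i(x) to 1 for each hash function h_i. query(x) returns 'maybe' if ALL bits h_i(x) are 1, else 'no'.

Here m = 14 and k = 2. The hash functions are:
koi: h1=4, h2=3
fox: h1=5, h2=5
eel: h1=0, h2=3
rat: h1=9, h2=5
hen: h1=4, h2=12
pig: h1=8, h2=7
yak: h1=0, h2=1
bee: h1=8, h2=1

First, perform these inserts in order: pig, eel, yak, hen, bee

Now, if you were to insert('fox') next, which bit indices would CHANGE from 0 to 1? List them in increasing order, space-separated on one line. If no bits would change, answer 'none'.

Answer: 5

Derivation:
Start: bits=00000000000000
After insert 'pig': sets bits 7 8 -> bits=00000001100000
After insert 'eel': sets bits 0 3 -> bits=10010001100000
After insert 'yak': sets bits 0 1 -> bits=11010001100000
After insert 'hen': sets bits 4 12 -> bits=11011001100010
After insert 'bee': sets bits 1 8 -> bits=11011001100010
insert 'fox' would touch bits 5; currently bit5=0
Bits that are 0 among those (would change 0->1): 5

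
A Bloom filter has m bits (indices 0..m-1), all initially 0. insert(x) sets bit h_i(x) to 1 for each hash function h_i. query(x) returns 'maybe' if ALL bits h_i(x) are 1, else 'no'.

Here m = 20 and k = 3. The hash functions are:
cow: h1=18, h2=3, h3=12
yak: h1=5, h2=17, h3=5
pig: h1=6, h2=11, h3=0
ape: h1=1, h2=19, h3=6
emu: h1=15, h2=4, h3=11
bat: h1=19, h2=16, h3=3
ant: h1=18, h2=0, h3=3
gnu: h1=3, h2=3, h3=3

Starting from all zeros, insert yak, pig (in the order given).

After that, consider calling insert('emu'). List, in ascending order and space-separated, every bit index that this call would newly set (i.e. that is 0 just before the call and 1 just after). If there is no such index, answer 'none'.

Start: bits=00000000000000000000
After insert 'yak': sets bits 5 17 -> bits=00000100000000000100
After insert 'pig': sets bits 0 6 11 -> bits=10000110000100000100
insert 'emu' would touch bits 4 11 15; currently bit4=0, bit11=1, bit15=0
Bits that are 0 among those (would change 0->1): 4 15

Answer: 4 15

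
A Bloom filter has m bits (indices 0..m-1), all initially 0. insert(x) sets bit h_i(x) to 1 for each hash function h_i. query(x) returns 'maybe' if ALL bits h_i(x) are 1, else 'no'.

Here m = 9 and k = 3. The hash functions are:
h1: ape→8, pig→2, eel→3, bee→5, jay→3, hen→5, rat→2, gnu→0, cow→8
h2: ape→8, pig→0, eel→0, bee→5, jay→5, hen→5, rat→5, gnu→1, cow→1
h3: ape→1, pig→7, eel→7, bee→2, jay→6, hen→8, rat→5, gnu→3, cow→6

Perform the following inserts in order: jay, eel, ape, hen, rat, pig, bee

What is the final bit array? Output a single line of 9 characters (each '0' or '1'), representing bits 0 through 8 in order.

Start: bits=000000000
After insert 'jay': sets bits 3 5 6 -> bits=000101100
After insert 'eel': sets bits 0 3 7 -> bits=100101110
After insert 'ape': sets bits 1 8 -> bits=110101111
After insert 'hen': sets bits 5 8 -> bits=110101111
After insert 'rat': sets bits 2 5 -> bits=111101111
After insert 'pig': sets bits 0 2 7 -> bits=111101111
After insert 'bee': sets bits 2 5 -> bits=111101111

Answer: 111101111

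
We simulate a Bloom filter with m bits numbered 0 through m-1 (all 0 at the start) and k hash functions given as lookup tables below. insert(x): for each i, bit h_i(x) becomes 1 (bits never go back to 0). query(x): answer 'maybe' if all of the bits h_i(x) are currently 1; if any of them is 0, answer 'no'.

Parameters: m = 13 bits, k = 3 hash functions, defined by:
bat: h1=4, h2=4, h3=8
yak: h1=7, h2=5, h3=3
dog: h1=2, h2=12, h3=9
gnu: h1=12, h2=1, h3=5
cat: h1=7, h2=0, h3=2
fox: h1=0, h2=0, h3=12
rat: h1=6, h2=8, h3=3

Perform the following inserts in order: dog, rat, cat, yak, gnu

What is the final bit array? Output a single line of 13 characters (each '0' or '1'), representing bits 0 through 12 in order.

Start: bits=0000000000000
After insert 'dog': sets bits 2 9 12 -> bits=0010000001001
After insert 'rat': sets bits 3 6 8 -> bits=0011001011001
After insert 'cat': sets bits 0 2 7 -> bits=1011001111001
After insert 'yak': sets bits 3 5 7 -> bits=1011011111001
After insert 'gnu': sets bits 1 5 12 -> bits=1111011111001

Answer: 1111011111001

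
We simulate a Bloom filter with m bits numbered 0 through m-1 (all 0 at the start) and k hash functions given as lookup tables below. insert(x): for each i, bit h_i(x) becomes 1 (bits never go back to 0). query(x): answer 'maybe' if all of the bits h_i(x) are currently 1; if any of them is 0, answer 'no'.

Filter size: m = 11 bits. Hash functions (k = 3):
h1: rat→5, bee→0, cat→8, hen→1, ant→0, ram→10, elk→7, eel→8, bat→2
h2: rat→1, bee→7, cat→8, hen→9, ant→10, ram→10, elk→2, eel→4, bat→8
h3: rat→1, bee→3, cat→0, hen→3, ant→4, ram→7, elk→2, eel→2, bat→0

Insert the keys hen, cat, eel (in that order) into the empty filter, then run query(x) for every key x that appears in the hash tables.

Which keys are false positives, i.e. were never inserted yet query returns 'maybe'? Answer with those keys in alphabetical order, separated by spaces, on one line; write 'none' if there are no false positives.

Start: bits=00000000000
After insert 'hen': sets bits 1 3 9 -> bits=01010000010
After insert 'cat': sets bits 0 8 -> bits=11010000110
After insert 'eel': sets bits 2 4 8 -> bits=11111000110
Not inserted: ant bat bee elk ram rat — query each against bits=11111000110:
query ant: checks bit0=1, bit4=1, bit10=0 (has a 0) -> no => not a false positive
query bat: checks bit0=1, bit2=1, bit8=1 (all 1) -> maybe => FALSE POSITIVE
query bee: checks bit0=1, bit3=1, bit7=0 (has a 0) -> no => not a false positive
query elk: checks bit2=1, bit7=0 (has a 0) -> no => not a false positive
query ram: checks bit7=0, bit10=0 (has a 0) -> no => not a false positive
query rat: checks bit1=1, bit5=0 (has a 0) -> no => not a false positive
False positives (alphabetical): bat

Answer: bat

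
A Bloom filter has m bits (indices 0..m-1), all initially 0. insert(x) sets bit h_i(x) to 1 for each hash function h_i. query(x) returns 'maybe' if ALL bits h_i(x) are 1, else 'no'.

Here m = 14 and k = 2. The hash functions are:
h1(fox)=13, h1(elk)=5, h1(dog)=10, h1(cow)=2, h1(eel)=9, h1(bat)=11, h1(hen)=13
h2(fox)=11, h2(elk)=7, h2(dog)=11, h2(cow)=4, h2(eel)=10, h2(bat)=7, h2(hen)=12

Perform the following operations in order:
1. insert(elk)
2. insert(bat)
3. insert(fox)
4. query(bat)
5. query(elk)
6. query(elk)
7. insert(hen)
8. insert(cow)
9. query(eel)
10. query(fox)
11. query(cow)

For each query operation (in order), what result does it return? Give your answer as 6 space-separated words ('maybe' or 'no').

Start: bits=00000000000000
Op 1: insert elk -> sets bits 5 7 -> bits=00000101000000
Op 2: insert bat -> sets bits 7 11 -> bits=00000101000100
Op 3: insert fox -> sets bits 11 13 -> bits=00000101000101
Op 4: query bat -> checks bit7=1, bit11=1 (all 1) -> maybe
Op 5: query elk -> checks bit5=1, bit7=1 (all 1) -> maybe
Op 6: query elk -> checks bit5=1, bit7=1 (all 1) -> maybe
Op 7: insert hen -> sets bits 12 13 -> bits=00000101000111
Op 8: insert cow -> sets bits 2 4 -> bits=00101101000111
Op 9: query eel -> checks bit9=0, bit10=0 (has a 0) -> no
Op 10: query fox -> checks bit11=1, bit13=1 (all 1) -> maybe
Op 11: query cow -> checks bit2=1, bit4=1 (all 1) -> maybe
Query results in order: maybe maybe maybe no maybe maybe

Answer: maybe maybe maybe no maybe maybe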